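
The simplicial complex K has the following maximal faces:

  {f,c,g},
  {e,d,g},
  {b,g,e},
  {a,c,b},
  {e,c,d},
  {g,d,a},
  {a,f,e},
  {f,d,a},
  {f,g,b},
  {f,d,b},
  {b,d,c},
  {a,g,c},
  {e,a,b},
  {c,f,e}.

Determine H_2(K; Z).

H_2 = Z.

Order the vertices as a < b < c < d < e < f < g. Listing each simplex with vertices in this order, K has dimension 2 with simplices:

  0-simplices (7): a, b, c, d, e, f, g
  1-simplices (21): ab, ac, ad, ae, af, ag, bc, bd, be, bf, bg, cd, ce, cf, cg, de, df, dg, ef, eg, fg
  2-simplices (14): abc, abe, acg, adf, adg, aef, bcd, bdf, beg, bfg, cde, cef, cfg, deg

Hence C_0 ≅ Z^7, C_1 ≅ Z^21, C_2 ≅ Z^14.

The boundary map ∂_1: C_1 → C_0 is given by ∂[p,q] = [q] − [p]. For instance
  ∂bd = d − b.
This gives a 7×21 integer matrix of rank 6; reducing to Smith normal form yields diagonal entries (1,1,1,1,1,1).

Boundary ∂_2: C_2 → C_1 sends each 2-simplex [p,q,r] to [q,r] − [p,r] + [p,q]. For instance
  ∂adf = df − af + ad,
  ∂abe = be − ae + ab.
As a 21×14 matrix over Z this has rank 13, with invariant factors (1,1,1,1,1,1,1,1,1,1,1,1,1).

From H_k ≅ ker(∂_k) / im(∂_{k+1}) we obtain:

  H_2: rank ker ∂_2 − rank ∂_3 = (14 − 13) − 0 = 1, and there is no ∂_3, so H_2 = Z.

(K is a triangulation of the torus T^2.)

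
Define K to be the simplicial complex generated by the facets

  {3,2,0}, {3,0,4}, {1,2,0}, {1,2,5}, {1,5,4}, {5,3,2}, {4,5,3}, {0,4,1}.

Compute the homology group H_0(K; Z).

We work with the vertex ordering 0 < 1 < 2 < 3 < 4 < 5. The simplices of K, each written with vertices in increasing order, are:

  0-simplices (6): [0], [1], [2], [3], [4], [5]
  1-simplices (12): [0,1], [0,2], [0,3], [0,4], [1,2], [1,4], [1,5], [2,3], [2,5], [3,4], [3,5], [4,5]
  2-simplices (8): [0,1,2], [0,1,4], [0,2,3], [0,3,4], [1,2,5], [1,4,5], [2,3,5], [3,4,5]

Hence C_0 ≅ Z^6, C_1 ≅ Z^12, C_2 ≅ Z^8.

∂_1: C_1 → C_0 maps an edge to its endpoints' difference, ∂[p,q] = q − p. For instance
  ∂[1,5] = [5] − [1].
The resulting 6×12 matrix has rank 5, and its Smith normal form has invariant factors (1,1,1,1,1).

∂_2: C_2 → C_1 acts by ∂[p,q,r] = [q,r] − [p,r] + [p,q]. For instance
  ∂[0,1,2] = [1,2] − [0,2] + [0,1],
  ∂[1,2,5] = [2,5] − [1,5] + [1,2].
The resulting 12×8 matrix has rank 7, and its Smith normal form has invariant factors (1,1,1,1,1,1,1).

From H_k ≅ ker(∂_k) / im(∂_{k+1}) we obtain:

  H_0: rank C_0 − rank ∂_1 = 6 − 5 = 1, and the invariant factors of ∂_1 are all 1, so H_0 = Z.

(K is a triangulation of the 2-sphere S^2.)

H_0 ≅ Z.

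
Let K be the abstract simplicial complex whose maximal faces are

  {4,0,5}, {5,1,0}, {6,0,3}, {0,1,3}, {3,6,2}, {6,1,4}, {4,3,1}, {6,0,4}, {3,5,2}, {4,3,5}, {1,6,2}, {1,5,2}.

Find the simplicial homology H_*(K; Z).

H_0 ≅ Z,  H_1 ≅ Z/2,  H_2 = 0.

K has 7 vertices, 18 edges, 12 triangles.
rank ∂_0 = 0, rank ∂_1 = 6 ⇒ b_0 = 7 − 0 − 6 = 1; all invariant factors of ∂_1 are 1 so no torsion. So H_0 ≅ Z.
rank ∂_1 = 6, rank ∂_2 = 12 ⇒ b_1 = 18 − 6 − 12 = 0; ∂_2 has invariant factor(s) [2] giving torsion. So H_1 ≅ Z/2.
rank ∂_2 = 12, rank ∂_3 = 0 ⇒ b_2 = 12 − 12 − 0 = 0. So H_2 ≅ 0.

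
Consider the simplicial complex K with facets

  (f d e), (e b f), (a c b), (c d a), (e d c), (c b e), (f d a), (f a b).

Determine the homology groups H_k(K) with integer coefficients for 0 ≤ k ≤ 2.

We work with the vertex ordering a < b < c < d < e < f. The simplices of K, each written with vertices in increasing order, are:

  0-simplices (6): a, b, c, d, e, f
  1-simplices (12): ab, ac, ad, af, bc, be, bf, cd, ce, de, df, ef
  2-simplices (8): abc, abf, acd, adf, bce, bef, cde, def

Hence C_0 ≅ Z^6, C_1 ≅ Z^12, C_2 ≅ Z^8.

The boundary map ∂_1: C_1 → C_0 maps an edge to its endpoints' difference, ∂[p,q] = q − p. For instance
  ∂be = e − b.
As a 6×12 matrix over Z this has rank 5, with invariant factors (1,1,1,1,1).

Boundary ∂_2: C_2 → C_1 maps a triangle to the signed sum of its edges. For instance
  ∂abf = bf − af + ab,
  ∂def = ef − df + de.
As a 12×8 matrix over Z this has rank 7, with invariant factors (1,1,1,1,1,1,1).

Reading off H_k = ker ∂_k / im ∂_{k+1}:

  H_0: rank C_0 − rank ∂_1 = 6 − 5 = 1, and the invariant factors of ∂_1 are all 1, so H_0 ≅ Z.
  H_1: rank ker ∂_1 − rank ∂_2 = (12 − 5) − 7 = 0, and the invariant factors of ∂_2 are all 1, so H_1 ≅ 0.
  H_2: rank ker ∂_2 − rank ∂_3 = (8 − 7) − 0 = 1, and there is no ∂_3, so H_2 ≅ Z.

As a check, the Euler characteristic is 6 − 12 + 8 = 2, which agrees with 1 − 0 + 1 = 2.

H_0 ≅ Z,  H_1 = 0,  H_2 ≅ Z.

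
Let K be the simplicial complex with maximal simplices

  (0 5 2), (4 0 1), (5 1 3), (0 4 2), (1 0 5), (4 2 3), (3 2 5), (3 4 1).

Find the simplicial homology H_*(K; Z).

H_0 ≅ Z,  H_1 = 0,  H_2 ≅ Z.

Fix the vertex order 0 < 1 < 2 < 3 < 4 < 5 and write every simplex with vertices in increasing order. Then dim K = 2 and the simplices of K are:

  0-simplices (6): [0], [1], [2], [3], [4], [5]
  1-simplices (12): [0,1], [0,2], [0,4], [0,5], [1,3], [1,4], [1,5], [2,3], [2,4], [2,5], [3,4], [3,5]
  2-simplices (8): [0,1,4], [0,1,5], [0,2,4], [0,2,5], [1,3,4], [1,3,5], [2,3,4], [2,3,5]

Hence C_0 ≅ Z^6, C_1 ≅ Z^12, C_2 ≅ Z^8.

The boundary map ∂_1: C_1 → C_0 sends each edge [p,q] (with p < q) to q − p. For instance
  ∂[2,3] = [3] − [2].
This gives a 6×12 integer matrix of rank 5; reducing to Smith normal form yields diagonal entries (1,1,1,1,1).

The boundary map ∂_2: C_2 → C_1 sends each 2-simplex [p,q,r] to [q,r] − [p,r] + [p,q]. For instance
  ∂[0,1,5] = [1,5] − [0,5] + [0,1],
  ∂[0,1,4] = [1,4] − [0,4] + [0,1].
This gives a 12×8 integer matrix of rank 7; reducing to Smith normal form yields diagonal entries (1,1,1,1,1,1,1).

From H_k ≅ ker(∂_k) / im(∂_{k+1}) we obtain:

  H_0: rank C_0 − rank ∂_1 = 6 − 5 = 1, and the invariant factors of ∂_1 are all 1, so H_0 = Z.
  H_1: rank ker ∂_1 − rank ∂_2 = (12 − 5) − 7 = 0, and the invariant factors of ∂_2 are all 1, so H_1 = 0.
  H_2: rank ker ∂_2 − rank ∂_3 = (8 − 7) − 0 = 1, and there is no ∂_3, so H_2 = Z.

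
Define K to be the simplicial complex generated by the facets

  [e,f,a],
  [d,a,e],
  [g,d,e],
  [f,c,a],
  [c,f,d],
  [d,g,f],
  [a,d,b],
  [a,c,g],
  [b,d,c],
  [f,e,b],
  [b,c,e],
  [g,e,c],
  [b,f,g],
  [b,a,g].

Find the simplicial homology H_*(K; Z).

We work with the vertex ordering a < b < c < d < e < f < g. The simplices of K, each written with vertices in increasing order, are:

  0-simplices (7): a, b, c, d, e, f, g
  1-simplices (21): ab, ac, ad, ae, af, ag, bc, bd, be, bf, bg, cd, ce, cf, cg, de, df, dg, ef, eg, fg
  2-simplices (14): abd, abg, acf, acg, ade, aef, bcd, bce, bef, bfg, cdf, ceg, deg, dfg

Hence C_0 ≅ Z^7, C_1 ≅ Z^21, C_2 ≅ Z^14.

Boundary ∂_1: C_1 → C_0 sends each edge [p,q] (with p < q) to q − p. For instance
  ∂ae = e − a.
As a 7×21 matrix over Z this has rank 6, with invariant factors (1,1,1,1,1,1).

Boundary ∂_2: C_2 → C_1 acts by ∂[p,q,r] = [q,r] − [p,r] + [p,q]. For instance
  ∂ceg = eg − cg + ce,
  ∂bfg = fg − bg + bf.
This gives a 21×14 integer matrix of rank 13; reducing to Smith normal form yields diagonal entries (1,1,1,1,1,1,1,1,1,1,1,1,1).

From H_k ≅ ker(∂_k) / im(∂_{k+1}) we obtain:

  H_0: rank C_0 − rank ∂_1 = 7 − 6 = 1, and the invariant factors of ∂_1 are all 1, so H_0 ≅ Z.
  H_1: rank ker ∂_1 − rank ∂_2 = (21 − 6) − 13 = 2, and the invariant factors of ∂_2 are all 1, so H_1 ≅ Z^2.
  H_2: rank ker ∂_2 − rank ∂_3 = (14 − 13) − 0 = 1, and there is no ∂_3, so H_2 ≅ Z.

H_0 ≅ Z,  H_1 ≅ Z^2,  H_2 ≅ Z.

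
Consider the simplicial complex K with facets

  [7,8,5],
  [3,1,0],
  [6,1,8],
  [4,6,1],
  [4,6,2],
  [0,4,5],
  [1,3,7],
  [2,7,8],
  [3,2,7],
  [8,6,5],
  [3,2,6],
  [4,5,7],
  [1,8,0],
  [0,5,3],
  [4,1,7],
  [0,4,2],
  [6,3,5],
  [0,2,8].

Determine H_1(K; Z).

H_1 ≅ Z^2.

Take the total order 0 < 1 < 2 < 3 < 4 < 5 < 6 < 7 < 8 on the vertex set. Then K (dimension 2) consists of the simplices:

  0-simplices (9): [0], [1], [2], [3], [4], [5], [6], [7], [8]
  1-simplices (27): (27 of them)
  2-simplices (18): [0,1,3], [0,1,8], [0,2,4], [0,2,8], [0,3,5], [0,4,5], [1,3,7], [1,4,6], [1,4,7], [1,6,8], [2,3,6], [2,3,7], [2,4,6], [2,7,8], [3,5,6], [4,5,7], [5,6,8], [5,7,8]

giving chain groups C_0 ≅ Z^9, C_1 ≅ Z^27, C_2 ≅ Z^18.

Boundary ∂_1: C_1 → C_0 sends each edge [p,q] (with p < q) to q − p.
The resulting 9×27 matrix has rank 8, and its Smith normal form has invariant factors (1,1,1,1,1,1,1,1).

∂_2: C_2 → C_1 maps a triangle to the signed sum of its edges. For instance
  ∂[1,6,8] = [6,8] − [1,8] + [1,6],
  ∂[4,5,7] = [5,7] − [4,7] + [4,5].
The 27×18 boundary matrix has rank 17 and Smith normal form diag(1,1,1,1,1,1,1,1,1,1,1,1,1,1,1,1,1).

Computing H_k = (kernel of ∂_k) / (image of ∂_{k+1}):

  H_1: rank ker ∂_1 − rank ∂_2 = (27 − 8) − 17 = 2, and the invariant factors of ∂_2 are all 1, so H_1 = Z^2.

(K is a triangulation of the torus T^2.)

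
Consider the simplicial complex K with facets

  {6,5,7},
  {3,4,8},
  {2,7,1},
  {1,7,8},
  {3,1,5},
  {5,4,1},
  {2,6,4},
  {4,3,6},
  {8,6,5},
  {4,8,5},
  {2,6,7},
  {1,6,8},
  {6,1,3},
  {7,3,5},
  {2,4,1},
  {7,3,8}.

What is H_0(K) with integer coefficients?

H_0 ≅ Z.

We work with the vertex ordering 1 < 2 < 3 < 4 < 5 < 6 < 7 < 8. The simplices of K, each written with vertices in increasing order, are:

  0-simplices (8): [1], [2], [3], [4], [5], [6], [7], [8]
  1-simplices (24): (24 of them)
  2-simplices (16): [1,2,4], [1,2,7], [1,3,5], [1,3,6], [1,4,5], [1,6,8], [1,7,8], [2,4,6], [2,6,7], [3,4,6], [3,4,8], [3,5,7], [3,7,8], [4,5,8], [5,6,7], [5,6,8]

so the chain groups are C_0 ≅ Z^8, C_1 ≅ Z^24, C_2 ≅ Z^16.

The boundary map ∂_1: C_1 → C_0 maps an edge to its endpoints' difference, ∂[p,q] = q − p. For instance
  ∂[2,7] = [7] − [2].
This gives a 8×24 integer matrix of rank 7; reducing to Smith normal form yields diagonal entries (1,1,1,1,1,1,1).

The boundary map ∂_2: C_2 → C_1 acts by ∂[p,q,r] = [q,r] − [p,r] + [p,q]. For instance
  ∂[2,4,6] = [4,6] − [2,6] + [2,4],
  ∂[1,4,5] = [4,5] − [1,5] + [1,4].
The resulting 24×16 matrix has rank 15, and its Smith normal form has invariant factors (1,1,1,1,1,1,1,1,1,1,1,1,1,1,1).

From H_k ≅ ker(∂_k) / im(∂_{k+1}) we obtain:

  H_0: rank C_0 − rank ∂_1 = 8 − 7 = 1, and the invariant factors of ∂_1 are all 1, so H_0 ≅ Z.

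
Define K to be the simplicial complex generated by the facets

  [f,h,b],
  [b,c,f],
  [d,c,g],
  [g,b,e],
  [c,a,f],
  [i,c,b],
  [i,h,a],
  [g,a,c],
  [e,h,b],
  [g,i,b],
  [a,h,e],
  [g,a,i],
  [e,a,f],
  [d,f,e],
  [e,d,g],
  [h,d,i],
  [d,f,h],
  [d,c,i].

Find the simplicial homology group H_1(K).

We work with the vertex ordering a < b < c < d < e < f < g < h < i. The simplices of K, each written with vertices in increasing order, are:

  0-simplices (9): a, b, c, d, e, f, g, h, i
  1-simplices (27): ac, ae, af, ag, ah, ai, bc, be, bf, bg, bh, bi, cd, cf, cg, ci, de, df, dg, dh, di, ef, eg, eh, fh, gi, hi
  2-simplices (18): acf, acg, aef, aeh, agi, ahi, bcf, bci, beg, beh, bfh, bgi, cdg, cdi, def, deg, dfh, dhi

Hence C_0 ≅ Z^9, C_1 ≅ Z^27, C_2 ≅ Z^18.

Boundary ∂_1: C_1 → C_0 is given by ∂[p,q] = [q] − [p]. For instance
  ∂af = f − a.
This gives a 9×27 integer matrix of rank 8; reducing to Smith normal form yields diagonal entries (1,1,1,1,1,1,1,1).

∂_2: C_2 → C_1 acts by ∂[p,q,r] = [q,r] − [p,r] + [p,q]. For instance
  ∂beg = eg − bg + be,
  ∂acf = cf − af + ac.
As a 27×18 matrix over Z this has rank 18, with invariant factors (1,1,1,1,1,1,1,1,1,1,1,1,1,1,1,1,1,2).

Computing H_k = (kernel of ∂_k) / (image of ∂_{k+1}):

  H_1: rank ker ∂_1 − rank ∂_2 = (27 − 8) − 18 = 1, and ∂_2 has invariant factor 2 > 1, so H_1 = Z ⊕ Z_2.

H_1 = Z ⊕ Z_2.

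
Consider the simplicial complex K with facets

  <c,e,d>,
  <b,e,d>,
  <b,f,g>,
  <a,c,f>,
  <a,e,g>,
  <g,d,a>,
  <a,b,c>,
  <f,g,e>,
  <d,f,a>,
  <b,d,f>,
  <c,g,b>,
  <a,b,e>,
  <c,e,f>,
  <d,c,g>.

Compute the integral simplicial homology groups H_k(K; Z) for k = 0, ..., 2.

K has 7 vertices, 21 edges, 14 triangles.
rank ∂_0 = 0, rank ∂_1 = 6 ⇒ b_0 = 7 − 0 − 6 = 1; all invariant factors of ∂_1 are 1 so no torsion. So H_0 = Z.
rank ∂_1 = 6, rank ∂_2 = 13 ⇒ b_1 = 21 − 6 − 13 = 2; all invariant factors of ∂_2 are 1 so no torsion. So H_1 = Z^2.
rank ∂_2 = 13, rank ∂_3 = 0 ⇒ b_2 = 14 − 13 − 0 = 1. So H_2 = Z.

H_0 ≅ Z,  H_1 ≅ Z^2,  H_2 ≅ Z.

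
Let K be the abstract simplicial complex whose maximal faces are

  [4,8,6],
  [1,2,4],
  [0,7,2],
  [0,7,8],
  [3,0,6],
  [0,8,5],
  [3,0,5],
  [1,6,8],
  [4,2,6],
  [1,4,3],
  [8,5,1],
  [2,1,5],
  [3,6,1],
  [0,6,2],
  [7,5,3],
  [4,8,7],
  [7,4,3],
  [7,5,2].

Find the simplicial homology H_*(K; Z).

Order the vertices as 0 < 1 < 2 < 3 < 4 < 5 < 6 < 7 < 8. Listing each simplex with vertices in this order, K has dimension 2 with simplices:

  0-simplices (9): [0], [1], [2], [3], [4], [5], [6], [7], [8]
  1-simplices (27): (27 of them)
  2-simplices (18): [0,2,6], [0,2,7], [0,3,5], [0,3,6], [0,5,8], [0,7,8], [1,2,4], [1,2,5], [1,3,4], [1,3,6], [1,5,8], [1,6,8], [2,4,6], [2,5,7], [3,4,7], [3,5,7], [4,6,8], [4,7,8]

Hence C_0 ≅ Z^9, C_1 ≅ Z^27, C_2 ≅ Z^18.

Boundary ∂_1: C_1 → C_0 maps an edge to its endpoints' difference, ∂[p,q] = q − p. For instance
  ∂[0,2] = [2] − [0].
The 9×27 boundary matrix has rank 8 and Smith normal form diag(1,1,1,1,1,1,1,1).

Boundary ∂_2: C_2 → C_1 maps a triangle to the signed sum of its edges. For instance
  ∂[1,2,5] = [2,5] − [1,5] + [1,2],
  ∂[3,5,7] = [5,7] − [3,7] + [3,5].
As a 27×18 matrix over Z this has rank 18, with invariant factors (1,1,1,1,1,1,1,1,1,1,1,1,1,1,1,1,1,2).

Computing H_k = (kernel of ∂_k) / (image of ∂_{k+1}):

  H_0: rank C_0 − rank ∂_1 = 9 − 8 = 1, and the invariant factors of ∂_1 are all 1, so H_0 = Z.
  H_1: rank ker ∂_1 − rank ∂_2 = (27 − 8) − 18 = 1, and ∂_2 has invariant factor 2 > 1, so H_1 = Z ⊕ Z/2Z.
  H_2: rank ker ∂_2 − rank ∂_3 = (18 − 18) − 0 = 0, and there is no ∂_3, so H_2 = 0.

(K is a triangulation of the Klein bottle.)

H_0 ≅ Z,  H_1 ≅ Z ⊕ Z/2Z,  H_2 = 0.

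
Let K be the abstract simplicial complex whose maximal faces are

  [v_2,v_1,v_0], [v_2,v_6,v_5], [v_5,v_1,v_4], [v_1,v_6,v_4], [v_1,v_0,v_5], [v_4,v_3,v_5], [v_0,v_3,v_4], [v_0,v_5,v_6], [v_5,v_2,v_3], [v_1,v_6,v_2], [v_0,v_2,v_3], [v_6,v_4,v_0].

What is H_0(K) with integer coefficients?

H_0 = Z.

K has 7 vertices, 18 edges, 12 triangles.
rank ∂_0 = 0, rank ∂_1 = 6 ⇒ b_0 = 7 − 0 − 6 = 1; all invariant factors of ∂_1 are 1 so no torsion. So H_0 = Z.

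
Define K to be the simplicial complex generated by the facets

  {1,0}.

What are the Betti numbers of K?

Take the total order 0 < 1 on the vertex set. Then K (dimension 1) consists of the simplices:

  0-simplices (2): [0], [1]
  1-simplices (1): [0,1]

giving chain groups C_0 ≅ Z^2, C_1 ≅ Z^1.

∂_1: C_1 → C_0 maps an edge to its endpoints' difference, ∂[p,q] = q − p.
As a 2×1 matrix over Z this has rank 1, with invariant factors (1).

Reading off H_k = ker ∂_k / im ∂_{k+1}:

  H_0: rank C_0 − rank ∂_1 = 2 − 1 = 1, and the invariant factors of ∂_1 are all 1, so H_0 = Z.
  H_1: rank ker ∂_1 − rank ∂_2 = (1 − 1) − 0 = 0, and there is no ∂_2, so H_1 = 0.

(K is a triangulation of the 1-simplex.)

Hence the Betti numbers are b_0 = 1, b_1 = 0.

b_0 = 1, b_1 = 0.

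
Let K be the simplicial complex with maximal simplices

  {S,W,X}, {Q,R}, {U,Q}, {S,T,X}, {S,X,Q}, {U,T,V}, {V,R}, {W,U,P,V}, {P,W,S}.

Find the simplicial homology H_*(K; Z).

Fix the vertex order P < Q < R < S < T < U < V < W < X and write every simplex with vertices in increasing order. Then dim K = 3 and the simplices of K are:

  0-simplices (9): P, Q, R, S, T, U, V, W, X
  1-simplices (19): PS, PU, PV, PW, QR, QS, QU, QX, RV, ST, SW, SX, TU, TV, TX, UV, UW, VW, WX
  2-simplices (9): PSW, PUV, PUW, PVW, QSX, STX, SWX, TUV, UVW
  3-simplices (1): PUVW

giving chain groups C_0 ≅ Z^9, C_1 ≅ Z^19, C_2 ≅ Z^9, C_3 ≅ Z^1.

Boundary ∂_1: C_1 → C_0 maps an edge to its endpoints' difference, ∂[p,q] = q − p. For instance
  ∂PS = S − P.
The 9×19 boundary matrix has rank 8 and Smith normal form diag(1,1,1,1,1,1,1,1).

∂_2: C_2 → C_1 sends each 2-simplex [p,q,r] to [q,r] − [p,r] + [p,q]. For instance
  ∂PSW = SW − PW + PS,
  ∂QSX = SX − QX + QS.
As a 19×9 matrix over Z this has rank 8, with invariant factors (1,1,1,1,1,1,1,1).

The boundary map ∂_3: C_3 → C_2 sends each 3-simplex σ to the alternating sum Σ_i (−1)^i (σ with its i-th vertex removed). For instance
  ∂PUVW = UVW − PVW + PUW − PUV.
The resulting 9×1 matrix has rank 1, and its Smith normal form has invariant factors (1).

From H_k ≅ ker(∂_k) / im(∂_{k+1}) we obtain:

  H_0: rank C_0 − rank ∂_1 = 9 − 8 = 1, and the invariant factors of ∂_1 are all 1, so H_0 ≅ Z.
  H_1: rank ker ∂_1 − rank ∂_2 = (19 − 8) − 8 = 3, and the invariant factors of ∂_2 are all 1, so H_1 ≅ Z^3.
  H_2: rank ker ∂_2 − rank ∂_3 = (9 − 8) − 1 = 0, and the invariant factors of ∂_3 are all 1, so H_2 ≅ 0.
  H_3: rank ker ∂_3 − rank ∂_4 = (1 − 1) − 0 = 0, and there is no ∂_4, so H_3 ≅ 0.

As a check, the Euler characteristic is 9 − 19 + 9 − 1 = -2, which agrees with 1 − 3 + 0 − 0 = -2.

H_0 ≅ Z,  H_1 ≅ Z^3,  H_2 = 0,  H_3 = 0.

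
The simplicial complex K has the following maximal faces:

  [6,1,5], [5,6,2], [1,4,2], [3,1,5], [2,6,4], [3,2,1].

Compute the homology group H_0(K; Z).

H_0 ≅ Z.

Take the total order 1 < 2 < 3 < 4 < 5 < 6 on the vertex set. Then K (dimension 2) consists of the simplices:

  0-simplices (6): [1], [2], [3], [4], [5], [6]
  1-simplices (12): [1,2], [1,3], [1,4], [1,5], [1,6], [2,3], [2,4], [2,5], [2,6], [3,5], [4,6], [5,6]
  2-simplices (6): [1,2,3], [1,2,4], [1,3,5], [1,5,6], [2,4,6], [2,5,6]

Hence C_0 ≅ Z^6, C_1 ≅ Z^12, C_2 ≅ Z^6.

The boundary map ∂_1: C_1 → C_0 maps an edge to its endpoints' difference, ∂[p,q] = q − p. For instance
  ∂[1,5] = [5] − [1].
The 6×12 boundary matrix has rank 5 and Smith normal form diag(1,1,1,1,1).

∂_2: C_2 → C_1 acts by ∂[p,q,r] = [q,r] − [p,r] + [p,q]. For instance
  ∂[2,4,6] = [4,6] − [2,6] + [2,4],
  ∂[2,5,6] = [5,6] − [2,6] + [2,5].
This gives a 12×6 integer matrix of rank 6; reducing to Smith normal form yields diagonal entries (1,1,1,1,1,1).

Reading off H_k = ker ∂_k / im ∂_{k+1}:

  H_0: rank C_0 − rank ∂_1 = 6 − 5 = 1, and the invariant factors of ∂_1 are all 1, so H_0 ≅ Z.

(K is a triangulation of the cylinder S^1 x I.)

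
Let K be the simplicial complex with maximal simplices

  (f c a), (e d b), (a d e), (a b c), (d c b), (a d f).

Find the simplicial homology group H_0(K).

H_0 = Z.

Take the total order a < b < c < d < e < f on the vertex set. Then K (dimension 2) consists of the simplices:

  0-simplices (6): a, b, c, d, e, f
  1-simplices (12): ab, ac, ad, ae, af, bc, bd, be, cd, cf, de, df
  2-simplices (6): abc, acf, ade, adf, bcd, bde

giving chain groups C_0 ≅ Z^6, C_1 ≅ Z^12, C_2 ≅ Z^6.

∂_1: C_1 → C_0 sends each edge [p,q] (with p < q) to q − p. For instance
  ∂ae = e − a.
This gives a 6×12 integer matrix of rank 5; reducing to Smith normal form yields diagonal entries (1,1,1,1,1).

∂_2: C_2 → C_1 acts by ∂[p,q,r] = [q,r] − [p,r] + [p,q]. For instance
  ∂acf = cf − af + ac,
  ∂bcd = cd − bd + bc.
As a 12×6 matrix over Z this has rank 6, with invariant factors (1,1,1,1,1,1).

From H_k ≅ ker(∂_k) / im(∂_{k+1}) we obtain:

  H_0: rank C_0 − rank ∂_1 = 6 − 5 = 1, and the invariant factors of ∂_1 are all 1, so H_0 = Z.

(K is a triangulation of the cylinder S^1 x I.)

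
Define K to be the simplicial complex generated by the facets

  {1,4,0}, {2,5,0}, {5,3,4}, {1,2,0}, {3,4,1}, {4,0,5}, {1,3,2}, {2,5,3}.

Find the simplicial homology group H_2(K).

Take the total order 0 < 1 < 2 < 3 < 4 < 5 on the vertex set. Then K (dimension 2) consists of the simplices:

  0-simplices (6): [0], [1], [2], [3], [4], [5]
  1-simplices (12): [0,1], [0,2], [0,4], [0,5], [1,2], [1,3], [1,4], [2,3], [2,5], [3,4], [3,5], [4,5]
  2-simplices (8): [0,1,2], [0,1,4], [0,2,5], [0,4,5], [1,2,3], [1,3,4], [2,3,5], [3,4,5]

Hence C_0 ≅ Z^6, C_1 ≅ Z^12, C_2 ≅ Z^8.

Boundary ∂_1: C_1 → C_0 sends each edge [p,q] (with p < q) to q − p. For instance
  ∂[4,5] = [5] − [4].
The resulting 6×12 matrix has rank 5, and its Smith normal form has invariant factors (1,1,1,1,1).

∂_2: C_2 → C_1 maps a triangle to the signed sum of its edges. For instance
  ∂[3,4,5] = [4,5] − [3,5] + [3,4],
  ∂[2,3,5] = [3,5] − [2,5] + [2,3].
This gives a 12×8 integer matrix of rank 7; reducing to Smith normal form yields diagonal entries (1,1,1,1,1,1,1).

From H_k ≅ ker(∂_k) / im(∂_{k+1}) we obtain:

  H_2: rank ker ∂_2 − rank ∂_3 = (8 − 7) − 0 = 1, and there is no ∂_3, so H_2 = Z.

H_2 = Z.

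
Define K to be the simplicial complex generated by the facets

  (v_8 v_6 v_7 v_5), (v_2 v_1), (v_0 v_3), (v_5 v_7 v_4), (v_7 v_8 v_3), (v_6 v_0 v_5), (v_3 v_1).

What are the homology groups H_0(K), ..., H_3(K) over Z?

We work with the vertex ordering v_0 < v_1 < v_2 < v_3 < v_4 < v_5 < v_6 < v_7 < v_8. The simplices of K, each written with vertices in increasing order, are:

  0-simplices (9): [v_0], [v_1], [v_2], [v_3], [v_4], [v_5], [v_6], [v_7], [v_8]
  1-simplices (15): (15 of them)
  2-simplices (7): [v_0,v_5,v_6], [v_3,v_7,v_8], [v_4,v_5,v_7], [v_5,v_6,v_7], [v_5,v_6,v_8], [v_5,v_7,v_8], [v_6,v_7,v_8]
  3-simplices (1): [v_5,v_6,v_7,v_8]

so the chain groups are C_0 ≅ Z^9, C_1 ≅ Z^15, C_2 ≅ Z^7, C_3 ≅ Z^1.

Boundary ∂_1: C_1 → C_0 sends each edge [p,q] (with p < q) to q − p.
The resulting 9×15 matrix has rank 8, and its Smith normal form has invariant factors (1,1,1,1,1,1,1,1).

The boundary map ∂_2: C_2 → C_1 sends each 2-simplex [p,q,r] to [q,r] − [p,r] + [p,q]. For instance
  ∂[v_5,v_7,v_8] = [v_7,v_8] − [v_5,v_8] + [v_5,v_7],
  ∂[v_3,v_7,v_8] = [v_7,v_8] − [v_3,v_8] + [v_3,v_7].
The resulting 15×7 matrix has rank 6, and its Smith normal form has invariant factors (1,1,1,1,1,1).

∂_3: C_3 → C_2 sends each 3-simplex σ to the alternating sum Σ_i (−1)^i (σ with its i-th vertex removed). For instance
  ∂[v_5,v_6,v_7,v_8] = [v_6,v_7,v_8] − [v_5,v_7,v_8] + [v_5,v_6,v_8] − [v_5,v_6,v_7].
The resulting 7×1 matrix has rank 1, and its Smith normal form has invariant factors (1).

Reading off H_k = ker ∂_k / im ∂_{k+1}:

  H_0: rank C_0 − rank ∂_1 = 9 − 8 = 1, and the invariant factors of ∂_1 are all 1, so H_0 ≅ Z.
  H_1: rank ker ∂_1 − rank ∂_2 = (15 − 8) − 6 = 1, and the invariant factors of ∂_2 are all 1, so H_1 ≅ Z.
  H_2: rank ker ∂_2 − rank ∂_3 = (7 − 6) − 1 = 0, and the invariant factors of ∂_3 are all 1, so H_2 ≅ 0.
  H_3: rank ker ∂_3 − rank ∂_4 = (1 − 1) − 0 = 0, and there is no ∂_4, so H_3 ≅ 0.

As a check, the Euler characteristic is 9 − 15 + 7 − 1 = 0, which agrees with 1 − 1 + 0 − 0 = 0.

H_0 = Z,  H_1 = Z,  H_2 = 0,  H_3 = 0.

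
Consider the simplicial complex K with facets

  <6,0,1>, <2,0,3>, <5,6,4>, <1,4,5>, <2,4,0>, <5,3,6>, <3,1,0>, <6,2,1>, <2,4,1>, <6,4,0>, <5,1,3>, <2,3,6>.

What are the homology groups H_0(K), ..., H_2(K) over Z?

K has 7 vertices, 18 edges, 12 triangles.
rank ∂_0 = 0, rank ∂_1 = 6 ⇒ b_0 = 7 − 0 − 6 = 1; all invariant factors of ∂_1 are 1 so no torsion. So H_0 = Z.
rank ∂_1 = 6, rank ∂_2 = 12 ⇒ b_1 = 18 − 6 − 12 = 0; ∂_2 has invariant factor(s) [2] giving torsion. So H_1 = Z/2.
rank ∂_2 = 12, rank ∂_3 = 0 ⇒ b_2 = 12 − 12 − 0 = 0. So H_2 = 0.

H_0 ≅ Z,  H_1 ≅ Z/2,  H_2 = 0.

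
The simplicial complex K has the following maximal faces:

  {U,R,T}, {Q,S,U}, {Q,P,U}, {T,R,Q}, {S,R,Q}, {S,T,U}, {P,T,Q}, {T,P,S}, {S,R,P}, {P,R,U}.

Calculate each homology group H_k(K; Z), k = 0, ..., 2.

We work with the vertex ordering P < Q < R < S < T < U. The simplices of K, each written with vertices in increasing order, are:

  0-simplices (6): P, Q, R, S, T, U
  1-simplices (15): PQ, PR, PS, PT, PU, QR, QS, QT, QU, RS, RT, RU, ST, SU, TU
  2-simplices (10): PQT, PQU, PRS, PRU, PST, QRS, QRT, QSU, RTU, STU

Hence C_0 ≅ Z^6, C_1 ≅ Z^15, C_2 ≅ Z^10.

The boundary map ∂_1: C_1 → C_0 maps an edge to its endpoints' difference, ∂[p,q] = q − p.
The resulting 6×15 matrix has rank 5, and its Smith normal form has invariant factors (1,1,1,1,1).

Boundary ∂_2: C_2 → C_1 acts by ∂[p,q,r] = [q,r] − [p,r] + [p,q]. For instance
  ∂PQT = QT − PT + PQ,
  ∂QRS = RS − QS + QR.
The resulting 15×10 matrix has rank 10, and its Smith normal form has invariant factors (1,1,1,1,1,1,1,1,1,2).

Computing H_k = (kernel of ∂_k) / (image of ∂_{k+1}):

  H_0: rank C_0 − rank ∂_1 = 6 − 5 = 1, and the invariant factors of ∂_1 are all 1, so H_0 = Z.
  H_1: rank ker ∂_1 − rank ∂_2 = (15 − 5) − 10 = 0, and ∂_2 has invariant factor 2 > 1, so H_1 = Z/2.
  H_2: rank ker ∂_2 − rank ∂_3 = (10 − 10) − 0 = 0, and there is no ∂_3, so H_2 = 0.

(K is a triangulation of the real projective plane RP^2.)

H_0 = Z,  H_1 = Z/2,  H_2 = 0.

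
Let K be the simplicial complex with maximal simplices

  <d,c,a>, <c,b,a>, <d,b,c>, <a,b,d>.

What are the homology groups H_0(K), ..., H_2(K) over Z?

Take the total order a < b < c < d on the vertex set. Then K (dimension 2) consists of the simplices:

  0-simplices (4): a, b, c, d
  1-simplices (6): ab, ac, ad, bc, bd, cd
  2-simplices (4): abc, abd, acd, bcd

giving chain groups C_0 ≅ Z^4, C_1 ≅ Z^6, C_2 ≅ Z^4.

The boundary map ∂_1: C_1 → C_0 sends each edge [p,q] (with p < q) to q − p. For instance
  ∂ad = d − a.
As a 4×6 matrix over Z this has rank 3, with invariant factors (1,1,1).

Boundary ∂_2: C_2 → C_1 maps a triangle to the signed sum of its edges. For instance
  ∂abd = bd − ad + ab,
  ∂bcd = cd − bd + bc.
The resulting 6×4 matrix has rank 3, and its Smith normal form has invariant factors (1,1,1).

Computing H_k = (kernel of ∂_k) / (image of ∂_{k+1}):

  H_0: rank C_0 − rank ∂_1 = 4 − 3 = 1, and the invariant factors of ∂_1 are all 1, so H_0 = Z.
  H_1: rank ker ∂_1 − rank ∂_2 = (6 − 3) − 3 = 0, and the invariant factors of ∂_2 are all 1, so H_1 = 0.
  H_2: rank ker ∂_2 − rank ∂_3 = (4 − 3) − 0 = 1, and there is no ∂_3, so H_2 = Z.

H_0 ≅ Z,  H_1 = 0,  H_2 ≅ Z.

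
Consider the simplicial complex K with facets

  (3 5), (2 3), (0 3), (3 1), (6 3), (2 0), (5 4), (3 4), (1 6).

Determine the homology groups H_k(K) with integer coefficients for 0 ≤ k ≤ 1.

We work with the vertex ordering 0 < 1 < 2 < 3 < 4 < 5 < 6. The simplices of K, each written with vertices in increasing order, are:

  0-simplices (7): [0], [1], [2], [3], [4], [5], [6]
  1-simplices (9): [0,2], [0,3], [1,3], [1,6], [2,3], [3,4], [3,5], [3,6], [4,5]

Hence C_0 ≅ Z^7, C_1 ≅ Z^9.

Boundary ∂_1: C_1 → C_0 is given by ∂[p,q] = [q] − [p]. For instance
  ∂[1,3] = [3] − [1].
The 7×9 boundary matrix has rank 6 and Smith normal form diag(1,1,1,1,1,1).

Now H_k = ker ∂_k / im ∂_{k+1}, so:

  H_0: rank C_0 − rank ∂_1 = 7 − 6 = 1, and the invariant factors of ∂_1 are all 1, so H_0 ≅ Z.
  H_1: rank ker ∂_1 − rank ∂_2 = (9 − 6) − 0 = 3, and there is no ∂_2, so H_1 ≅ Z^3.

H_0 = Z,  H_1 = Z^3.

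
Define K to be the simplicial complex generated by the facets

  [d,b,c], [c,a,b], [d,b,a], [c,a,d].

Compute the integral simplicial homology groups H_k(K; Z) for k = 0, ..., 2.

H_0 = Z,  H_1 = 0,  H_2 = Z.

Order the vertices as a < b < c < d. Listing each simplex with vertices in this order, K has dimension 2 with simplices:

  0-simplices (4): a, b, c, d
  1-simplices (6): ab, ac, ad, bc, bd, cd
  2-simplices (4): abc, abd, acd, bcd

giving chain groups C_0 ≅ Z^4, C_1 ≅ Z^6, C_2 ≅ Z^4.

The boundary map ∂_1: C_1 → C_0 maps an edge to its endpoints' difference, ∂[p,q] = q − p.
The 4×6 boundary matrix has rank 3 and Smith normal form diag(1,1,1).

The boundary map ∂_2: C_2 → C_1 acts by ∂[p,q,r] = [q,r] − [p,r] + [p,q]. For instance
  ∂acd = cd − ad + ac,
  ∂bcd = cd − bd + bc.
The resulting 6×4 matrix has rank 3, and its Smith normal form has invariant factors (1,1,1).

Now H_k = ker ∂_k / im ∂_{k+1}, so:

  H_0: rank C_0 − rank ∂_1 = 4 − 3 = 1, and the invariant factors of ∂_1 are all 1, so H_0 = Z.
  H_1: rank ker ∂_1 − rank ∂_2 = (6 − 3) − 3 = 0, and the invariant factors of ∂_2 are all 1, so H_1 = 0.
  H_2: rank ker ∂_2 − rank ∂_3 = (4 − 3) − 0 = 1, and there is no ∂_3, so H_2 = Z.

As a check, the Euler characteristic is 4 − 6 + 4 = 2, which agrees with 1 − 0 + 1 = 2.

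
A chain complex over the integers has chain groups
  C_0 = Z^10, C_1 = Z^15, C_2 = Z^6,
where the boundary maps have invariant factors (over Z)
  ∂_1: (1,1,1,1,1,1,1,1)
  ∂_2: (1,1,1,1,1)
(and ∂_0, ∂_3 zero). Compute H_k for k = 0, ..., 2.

H_0 = Z^2,  H_1 = Z^2,  H_2 = Z.

H_0: b_0 = 10 − 0 − 8 = 2; torsion from ∂_1 factors > 1: none. So H_0 = Z^2.
H_1: b_1 = 15 − 8 − 5 = 2; torsion from ∂_2 factors > 1: none. So H_1 = Z^2.
H_2: b_2 = 6 − 5 − 0 = 1; torsion from ∂_3 factors > 1: none. So H_2 = Z.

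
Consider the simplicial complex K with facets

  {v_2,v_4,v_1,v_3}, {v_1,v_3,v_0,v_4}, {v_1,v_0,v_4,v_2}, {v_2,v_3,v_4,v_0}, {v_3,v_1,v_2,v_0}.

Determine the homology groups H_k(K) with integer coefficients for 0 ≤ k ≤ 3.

H_0 ≅ Z,  H_1 = 0,  H_2 = 0,  H_3 ≅ Z.

Order the vertices as v_0 < v_1 < v_2 < v_3 < v_4. Listing each simplex with vertices in this order, K has dimension 3 with simplices:

  0-simplices (5): [v_0], [v_1], [v_2], [v_3], [v_4]
  1-simplices (10): [v_0,v_1], [v_0,v_2], [v_0,v_3], [v_0,v_4], [v_1,v_2], [v_1,v_3], [v_1,v_4], [v_2,v_3], [v_2,v_4], [v_3,v_4]
  2-simplices (10): [v_0,v_1,v_2], [v_0,v_1,v_3], [v_0,v_1,v_4], [v_0,v_2,v_3], [v_0,v_2,v_4], [v_0,v_3,v_4], [v_1,v_2,v_3], [v_1,v_2,v_4], [v_1,v_3,v_4], [v_2,v_3,v_4]
  3-simplices (5): [v_0,v_1,v_2,v_3], [v_0,v_1,v_2,v_4], [v_0,v_1,v_3,v_4], [v_0,v_2,v_3,v_4], [v_1,v_2,v_3,v_4]

so the chain groups are C_0 ≅ Z^5, C_1 ≅ Z^10, C_2 ≅ Z^10, C_3 ≅ Z^5.

Boundary ∂_1: C_1 → C_0 is given by ∂[p,q] = [q] − [p]. For instance
  ∂[v_1,v_3] = [v_3] − [v_1].
The resulting 5×10 matrix has rank 4, and its Smith normal form has invariant factors (1,1,1,1).

∂_2: C_2 → C_1 maps a triangle to the signed sum of its edges. For instance
  ∂[v_1,v_2,v_3] = [v_2,v_3] − [v_1,v_3] + [v_1,v_2],
  ∂[v_0,v_3,v_4] = [v_3,v_4] − [v_0,v_4] + [v_0,v_3].
The 10×10 boundary matrix has rank 6 and Smith normal form diag(1,1,1,1,1,1).

Boundary ∂_3: C_3 → C_2 sends each 3-simplex σ to the alternating sum Σ_i (−1)^i (σ with its i-th vertex removed). For instance
  ∂[v_0,v_2,v_3,v_4] = [v_2,v_3,v_4] − [v_0,v_3,v_4] + [v_0,v_2,v_4] − [v_0,v_2,v_3],
  ∂[v_1,v_2,v_3,v_4] = [v_2,v_3,v_4] − [v_1,v_3,v_4] + [v_1,v_2,v_4] − [v_1,v_2,v_3].
The 10×5 boundary matrix has rank 4 and Smith normal form diag(1,1,1,1).

Computing H_k = (kernel of ∂_k) / (image of ∂_{k+1}):

  H_0: rank C_0 − rank ∂_1 = 5 − 4 = 1, and the invariant factors of ∂_1 are all 1, so H_0 ≅ Z.
  H_1: rank ker ∂_1 − rank ∂_2 = (10 − 4) − 6 = 0, and the invariant factors of ∂_2 are all 1, so H_1 ≅ 0.
  H_2: rank ker ∂_2 − rank ∂_3 = (10 − 6) − 4 = 0, and the invariant factors of ∂_3 are all 1, so H_2 ≅ 0.
  H_3: rank ker ∂_3 − rank ∂_4 = (5 − 4) − 0 = 1, and there is no ∂_4, so H_3 ≅ Z.

As a check, the Euler characteristic is 5 − 10 + 10 − 5 = 0, which agrees with 1 − 0 + 0 − 1 = 0.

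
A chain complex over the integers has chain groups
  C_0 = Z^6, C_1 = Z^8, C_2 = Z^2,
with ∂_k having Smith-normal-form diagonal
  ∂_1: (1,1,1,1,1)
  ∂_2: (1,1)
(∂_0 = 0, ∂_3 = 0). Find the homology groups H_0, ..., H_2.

H_0: b_0 = 6 − 0 − 5 = 1; torsion from ∂_1 factors > 1: none. So H_0 ≅ Z.
H_1: b_1 = 8 − 5 − 2 = 1; torsion from ∂_2 factors > 1: none. So H_1 ≅ Z.
H_2: b_2 = 2 − 2 − 0 = 0; torsion from ∂_3 factors > 1: none. So H_2 ≅ 0.

H_0 ≅ Z,  H_1 ≅ Z,  H_2 = 0.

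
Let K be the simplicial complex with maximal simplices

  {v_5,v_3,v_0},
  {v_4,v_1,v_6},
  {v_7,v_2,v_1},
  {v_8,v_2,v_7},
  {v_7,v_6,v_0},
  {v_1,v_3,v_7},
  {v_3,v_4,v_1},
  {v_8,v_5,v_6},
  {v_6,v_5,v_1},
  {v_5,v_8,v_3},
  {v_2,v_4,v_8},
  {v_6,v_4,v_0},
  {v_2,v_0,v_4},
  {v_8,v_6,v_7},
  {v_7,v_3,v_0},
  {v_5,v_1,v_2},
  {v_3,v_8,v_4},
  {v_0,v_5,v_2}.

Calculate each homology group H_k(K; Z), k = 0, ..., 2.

We work with the vertex ordering v_0 < v_1 < v_2 < v_3 < v_4 < v_5 < v_6 < v_7 < v_8. The simplices of K, each written with vertices in increasing order, are:

  0-simplices (9): [v_0], [v_1], [v_2], [v_3], [v_4], [v_5], [v_6], [v_7], [v_8]
  1-simplices (27): (27 of them)
  2-simplices (18): (18 of them)

giving chain groups C_0 ≅ Z^9, C_1 ≅ Z^27, C_2 ≅ Z^18.

∂_1: C_1 → C_0 maps an edge to its endpoints' difference, ∂[p,q] = q − p.
The resulting 9×27 matrix has rank 8, and its Smith normal form has invariant factors (1,1,1,1,1,1,1,1).

Boundary ∂_2: C_2 → C_1 maps a triangle to the signed sum of its edges. For instance
  ∂[v_0,v_3,v_5] = [v_3,v_5] − [v_0,v_5] + [v_0,v_3],
  ∂[v_1,v_2,v_5] = [v_2,v_5] − [v_1,v_5] + [v_1,v_2].
The resulting 27×18 matrix has rank 17, and its Smith normal form has invariant factors (1,1,1,1,1,1,1,1,1,1,1,1,1,1,1,1,1).

Reading off H_k = ker ∂_k / im ∂_{k+1}:

  H_0: rank C_0 − rank ∂_1 = 9 − 8 = 1, and the invariant factors of ∂_1 are all 1, so H_0 ≅ Z.
  H_1: rank ker ∂_1 − rank ∂_2 = (27 − 8) − 17 = 2, and the invariant factors of ∂_2 are all 1, so H_1 ≅ Z^2.
  H_2: rank ker ∂_2 − rank ∂_3 = (18 − 17) − 0 = 1, and there is no ∂_3, so H_2 ≅ Z.

(K is a triangulation of the torus T^2.)

H_0 ≅ Z,  H_1 ≅ Z^2,  H_2 ≅ Z.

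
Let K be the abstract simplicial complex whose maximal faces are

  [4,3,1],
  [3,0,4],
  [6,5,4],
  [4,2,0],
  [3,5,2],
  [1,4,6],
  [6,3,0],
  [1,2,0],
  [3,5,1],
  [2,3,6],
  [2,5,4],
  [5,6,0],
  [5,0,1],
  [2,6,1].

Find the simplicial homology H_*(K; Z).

We work with the vertex ordering 0 < 1 < 2 < 3 < 4 < 5 < 6. The simplices of K, each written with vertices in increasing order, are:

  0-simplices (7): [0], [1], [2], [3], [4], [5], [6]
  1-simplices (21): [0,1], [0,2], [0,3], [0,4], [0,5], [0,6], [1,2], [1,3], [1,4], [1,5], [1,6], [2,3], [2,4], [2,5], [2,6], [3,4], [3,5], [3,6], [4,5], [4,6], [5,6]
  2-simplices (14): [0,1,2], [0,1,5], [0,2,4], [0,3,4], [0,3,6], [0,5,6], [1,2,6], [1,3,4], [1,3,5], [1,4,6], [2,3,5], [2,3,6], [2,4,5], [4,5,6]

so the chain groups are C_0 ≅ Z^7, C_1 ≅ Z^21, C_2 ≅ Z^14.

The boundary map ∂_1: C_1 → C_0 maps an edge to its endpoints' difference, ∂[p,q] = q − p. For instance
  ∂[0,4] = [4] − [0].
The resulting 7×21 matrix has rank 6, and its Smith normal form has invariant factors (1,1,1,1,1,1).

The boundary map ∂_2: C_2 → C_1 maps a triangle to the signed sum of its edges. For instance
  ∂[2,4,5] = [4,5] − [2,5] + [2,4],
  ∂[1,2,6] = [2,6] − [1,6] + [1,2].
The 21×14 boundary matrix has rank 13 and Smith normal form diag(1,1,1,1,1,1,1,1,1,1,1,1,1).

From H_k ≅ ker(∂_k) / im(∂_{k+1}) we obtain:

  H_0: rank C_0 − rank ∂_1 = 7 − 6 = 1, and the invariant factors of ∂_1 are all 1, so H_0 ≅ Z.
  H_1: rank ker ∂_1 − rank ∂_2 = (21 − 6) − 13 = 2, and the invariant factors of ∂_2 are all 1, so H_1 ≅ Z^2.
  H_2: rank ker ∂_2 − rank ∂_3 = (14 − 13) − 0 = 1, and there is no ∂_3, so H_2 ≅ Z.

H_0 ≅ Z,  H_1 ≅ Z^2,  H_2 ≅ Z.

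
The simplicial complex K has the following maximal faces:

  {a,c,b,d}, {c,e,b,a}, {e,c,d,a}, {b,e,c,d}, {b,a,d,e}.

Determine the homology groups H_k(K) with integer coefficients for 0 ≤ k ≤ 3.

Fix the vertex order a < b < c < d < e and write every simplex with vertices in increasing order. Then dim K = 3 and the simplices of K are:

  0-simplices (5): a, b, c, d, e
  1-simplices (10): ab, ac, ad, ae, bc, bd, be, cd, ce, de
  2-simplices (10): abc, abd, abe, acd, ace, ade, bcd, bce, bde, cde
  3-simplices (5): abcd, abce, abde, acde, bcde

giving chain groups C_0 ≅ Z^5, C_1 ≅ Z^10, C_2 ≅ Z^10, C_3 ≅ Z^5.

Boundary ∂_1: C_1 → C_0 sends each edge [p,q] (with p < q) to q − p. For instance
  ∂ac = c − a.
As a 5×10 matrix over Z this has rank 4, with invariant factors (1,1,1,1).

∂_2: C_2 → C_1 sends each 2-simplex [p,q,r] to [q,r] − [p,r] + [p,q]. For instance
  ∂acd = cd − ad + ac,
  ∂abe = be − ae + ab.
This gives a 10×10 integer matrix of rank 6; reducing to Smith normal form yields diagonal entries (1,1,1,1,1,1).

The boundary map ∂_3: C_3 → C_2 sends each 3-simplex σ to the alternating sum Σ_i (−1)^i (σ with its i-th vertex removed). For instance
  ∂abde = bde − ade + abe − abd,
  ∂acde = cde − ade + ace − acd.
The resulting 10×5 matrix has rank 4, and its Smith normal form has invariant factors (1,1,1,1).

Computing H_k = (kernel of ∂_k) / (image of ∂_{k+1}):

  H_0: rank C_0 − rank ∂_1 = 5 − 4 = 1, and the invariant factors of ∂_1 are all 1, so H_0 = Z.
  H_1: rank ker ∂_1 − rank ∂_2 = (10 − 4) − 6 = 0, and the invariant factors of ∂_2 are all 1, so H_1 = 0.
  H_2: rank ker ∂_2 − rank ∂_3 = (10 − 6) − 4 = 0, and the invariant factors of ∂_3 are all 1, so H_2 = 0.
  H_3: rank ker ∂_3 − rank ∂_4 = (5 − 4) − 0 = 1, and there is no ∂_4, so H_3 = Z.

H_0 = Z,  H_1 = 0,  H_2 = 0,  H_3 = Z.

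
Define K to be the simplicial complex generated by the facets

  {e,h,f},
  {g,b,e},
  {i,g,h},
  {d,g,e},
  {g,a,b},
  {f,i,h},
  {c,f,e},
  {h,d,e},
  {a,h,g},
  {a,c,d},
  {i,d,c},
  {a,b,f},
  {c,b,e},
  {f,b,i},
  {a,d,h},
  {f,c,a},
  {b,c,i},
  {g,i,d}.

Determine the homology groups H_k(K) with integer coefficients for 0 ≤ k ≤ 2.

K has 9 vertices, 27 edges, 18 triangles.
rank ∂_0 = 0, rank ∂_1 = 8 ⇒ b_0 = 9 − 0 − 8 = 1; all invariant factors of ∂_1 are 1 so no torsion. So H_0 = Z.
rank ∂_1 = 8, rank ∂_2 = 18 ⇒ b_1 = 27 − 8 − 18 = 1; ∂_2 has invariant factor(s) [2] giving torsion. So H_1 = Z ⊕ Z_2.
rank ∂_2 = 18, rank ∂_3 = 0 ⇒ b_2 = 18 − 18 − 0 = 0. So H_2 = 0.

H_0 = Z,  H_1 = Z ⊕ Z_2,  H_2 = 0.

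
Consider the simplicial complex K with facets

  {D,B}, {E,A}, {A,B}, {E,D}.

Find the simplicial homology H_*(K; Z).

K has 4 vertices, 4 edges.
rank ∂_0 = 0, rank ∂_1 = 3 ⇒ b_0 = 4 − 0 − 3 = 1; all invariant factors of ∂_1 are 1 so no torsion. So H_0 ≅ Z.
rank ∂_1 = 3, rank ∂_2 = 0 ⇒ b_1 = 4 − 3 − 0 = 1. So H_1 ≅ Z.

H_0 = Z,  H_1 = Z.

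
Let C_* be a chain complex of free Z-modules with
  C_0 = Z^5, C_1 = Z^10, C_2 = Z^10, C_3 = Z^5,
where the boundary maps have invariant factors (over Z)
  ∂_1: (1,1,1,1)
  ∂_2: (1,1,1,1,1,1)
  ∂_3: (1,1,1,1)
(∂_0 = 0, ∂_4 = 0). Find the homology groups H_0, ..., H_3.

H_0 ≅ Z,  H_1 = 0,  H_2 = 0,  H_3 ≅ Z.

H_0: b_0 = 5 − 0 − 4 = 1; torsion from ∂_1 factors > 1: none. So H_0 ≅ Z.
H_1: b_1 = 10 − 4 − 6 = 0; torsion from ∂_2 factors > 1: none. So H_1 ≅ 0.
H_2: b_2 = 10 − 6 − 4 = 0; torsion from ∂_3 factors > 1: none. So H_2 ≅ 0.
H_3: b_3 = 5 − 4 − 0 = 1; torsion from ∂_4 factors > 1: none. So H_3 ≅ Z.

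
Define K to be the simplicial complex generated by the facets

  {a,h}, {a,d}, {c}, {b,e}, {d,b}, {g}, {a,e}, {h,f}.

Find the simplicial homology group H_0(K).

H_0 = Z^3.

We work with the vertex ordering a < b < c < d < e < f < g < h. The simplices of K, each written with vertices in increasing order, are:

  0-simplices (8): a, b, c, d, e, f, g, h
  1-simplices (6): ad, ae, ah, bd, be, fh

so the chain groups are C_0 ≅ Z^8, C_1 ≅ Z^6.

Boundary ∂_1: C_1 → C_0 is given by ∂[p,q] = [q] − [p]. For instance
  ∂fh = h − f.
The 8×6 boundary matrix has rank 5 and Smith normal form diag(1,1,1,1,1).

From H_k ≅ ker(∂_k) / im(∂_{k+1}) we obtain:

  H_0: rank C_0 − rank ∂_1 = 8 − 5 = 3, and the invariant factors of ∂_1 are all 1, so H_0 = Z^3.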